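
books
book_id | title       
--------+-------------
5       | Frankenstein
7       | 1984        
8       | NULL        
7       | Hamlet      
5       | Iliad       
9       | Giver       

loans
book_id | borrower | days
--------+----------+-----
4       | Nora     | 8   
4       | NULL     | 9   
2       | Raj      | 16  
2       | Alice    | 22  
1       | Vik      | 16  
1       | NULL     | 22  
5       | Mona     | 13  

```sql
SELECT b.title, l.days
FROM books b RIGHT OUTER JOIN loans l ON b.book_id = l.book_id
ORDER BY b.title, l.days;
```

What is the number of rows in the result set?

8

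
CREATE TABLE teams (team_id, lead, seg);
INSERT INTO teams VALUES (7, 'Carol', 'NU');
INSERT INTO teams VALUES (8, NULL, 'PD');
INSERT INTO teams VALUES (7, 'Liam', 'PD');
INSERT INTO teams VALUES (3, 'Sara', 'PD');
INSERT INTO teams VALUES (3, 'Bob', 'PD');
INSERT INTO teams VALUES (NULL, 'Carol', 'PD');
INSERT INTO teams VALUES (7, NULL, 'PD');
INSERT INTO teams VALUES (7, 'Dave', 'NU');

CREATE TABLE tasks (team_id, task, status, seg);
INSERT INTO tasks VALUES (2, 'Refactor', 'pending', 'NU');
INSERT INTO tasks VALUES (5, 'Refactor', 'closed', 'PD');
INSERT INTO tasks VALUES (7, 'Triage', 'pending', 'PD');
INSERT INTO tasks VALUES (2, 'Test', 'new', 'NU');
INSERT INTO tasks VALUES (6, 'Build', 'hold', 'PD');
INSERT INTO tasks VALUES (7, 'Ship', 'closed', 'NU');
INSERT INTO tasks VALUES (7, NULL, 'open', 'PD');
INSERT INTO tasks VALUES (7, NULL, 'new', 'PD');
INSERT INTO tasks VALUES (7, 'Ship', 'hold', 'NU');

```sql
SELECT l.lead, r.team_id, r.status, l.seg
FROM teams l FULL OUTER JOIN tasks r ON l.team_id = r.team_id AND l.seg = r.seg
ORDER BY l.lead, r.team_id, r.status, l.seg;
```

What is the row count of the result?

18

FULL OUTER JOIN keeps every row from both sides; unmatched rows get NULL for the other side's columns.
Matching on l.team_id = r.team_id AND l.seg = r.seg. A NULL in a compared column never satisfies the condition.
Matched pairs: 10; unmatched l rows kept: 4; unmatched r rows kept: 4.
Total: 10 matched + 8 padded = 18 rows.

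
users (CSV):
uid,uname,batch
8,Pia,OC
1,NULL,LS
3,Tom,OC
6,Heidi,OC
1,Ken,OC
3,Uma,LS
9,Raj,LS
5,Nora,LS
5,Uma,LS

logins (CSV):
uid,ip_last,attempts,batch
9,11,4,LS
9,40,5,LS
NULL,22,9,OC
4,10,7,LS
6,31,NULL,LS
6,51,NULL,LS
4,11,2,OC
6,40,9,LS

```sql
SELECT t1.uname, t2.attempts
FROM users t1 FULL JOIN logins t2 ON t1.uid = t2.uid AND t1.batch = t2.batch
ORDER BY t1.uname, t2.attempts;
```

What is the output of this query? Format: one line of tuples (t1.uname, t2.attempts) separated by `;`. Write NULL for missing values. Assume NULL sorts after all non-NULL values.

(Heidi, NULL); (Ken, NULL); (Nora, NULL); (Pia, NULL); (Raj, 4); (Raj, 5); (Tom, NULL); (Uma, NULL); (Uma, NULL); (NULL, 2); (NULL, 7); (NULL, 9); (NULL, 9); (NULL, NULL); (NULL, NULL); (NULL, NULL)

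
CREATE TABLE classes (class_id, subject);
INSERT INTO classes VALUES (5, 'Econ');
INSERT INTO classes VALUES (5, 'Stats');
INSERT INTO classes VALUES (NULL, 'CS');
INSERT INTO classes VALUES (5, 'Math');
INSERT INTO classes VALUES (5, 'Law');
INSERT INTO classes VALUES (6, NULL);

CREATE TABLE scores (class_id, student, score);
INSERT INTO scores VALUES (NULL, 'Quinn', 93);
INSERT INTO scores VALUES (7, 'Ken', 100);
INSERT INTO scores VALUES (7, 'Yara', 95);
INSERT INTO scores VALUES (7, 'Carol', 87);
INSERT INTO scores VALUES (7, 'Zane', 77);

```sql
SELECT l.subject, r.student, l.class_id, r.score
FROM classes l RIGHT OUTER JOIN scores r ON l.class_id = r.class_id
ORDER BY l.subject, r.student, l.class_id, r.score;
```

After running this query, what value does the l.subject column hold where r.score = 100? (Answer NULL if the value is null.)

NULL

RIGHT JOIN keeps every row from `scores`; unmatched rows get NULL for `classes`'s columns.
Matching on l.class_id = r.class_id. A NULL in a compared column never satisfies the condition.
Matched pairs: 0; unmatched r rows kept: 5.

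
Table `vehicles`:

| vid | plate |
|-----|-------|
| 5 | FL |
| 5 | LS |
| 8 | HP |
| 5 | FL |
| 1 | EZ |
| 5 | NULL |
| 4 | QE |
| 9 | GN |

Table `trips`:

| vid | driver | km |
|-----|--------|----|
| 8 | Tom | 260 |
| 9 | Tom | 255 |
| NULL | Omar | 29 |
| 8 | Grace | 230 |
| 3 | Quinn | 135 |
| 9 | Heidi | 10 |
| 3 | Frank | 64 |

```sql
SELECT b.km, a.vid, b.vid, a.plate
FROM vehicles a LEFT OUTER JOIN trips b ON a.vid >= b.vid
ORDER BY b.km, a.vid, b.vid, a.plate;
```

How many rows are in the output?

21

LEFT JOIN keeps every row from `vehicles`; unmatched rows get NULL for `trips`'s columns.
Matching on a.vid >= b.vid. A NULL in a compared column never satisfies the condition.
- a (vid=5) pairs with 2 row(s) of b.
- a (vid=5) pairs with 2 row(s) of b.
- a (vid=8) pairs with 4 row(s) of b.
- a (vid=5) pairs with 2 row(s) of b.
- a (vid=1) has no partner → padded with NULL.
- a (vid=5) pairs with 2 row(s) of b.
- a (vid=4) pairs with 2 row(s) of b.
- a (vid=9) pairs with 6 row(s) of b.
Total: 20 matched + 1 padded = 21 rows.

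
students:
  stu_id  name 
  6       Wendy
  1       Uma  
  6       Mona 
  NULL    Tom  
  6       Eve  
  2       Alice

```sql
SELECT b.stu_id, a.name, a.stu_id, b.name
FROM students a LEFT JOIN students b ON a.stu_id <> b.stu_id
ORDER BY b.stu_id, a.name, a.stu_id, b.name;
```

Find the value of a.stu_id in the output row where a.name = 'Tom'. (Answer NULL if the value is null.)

NULL

LEFT JOIN keeps every row from `students a`; unmatched rows get NULL for `students b`'s columns.
Matching on a.stu_id <> b.stu_id. A NULL in a compared column never satisfies the condition.
- a (stu_id=6) pairs with 2 row(s) of b.
- a (stu_id=1) pairs with 4 row(s) of b.
- a (stu_id=6) pairs with 2 row(s) of b.
- a (stu_id=NULL) has no partner → padded with NULL.
- a (stu_id=6) pairs with 2 row(s) of b.
- a (stu_id=2) pairs with 4 row(s) of b.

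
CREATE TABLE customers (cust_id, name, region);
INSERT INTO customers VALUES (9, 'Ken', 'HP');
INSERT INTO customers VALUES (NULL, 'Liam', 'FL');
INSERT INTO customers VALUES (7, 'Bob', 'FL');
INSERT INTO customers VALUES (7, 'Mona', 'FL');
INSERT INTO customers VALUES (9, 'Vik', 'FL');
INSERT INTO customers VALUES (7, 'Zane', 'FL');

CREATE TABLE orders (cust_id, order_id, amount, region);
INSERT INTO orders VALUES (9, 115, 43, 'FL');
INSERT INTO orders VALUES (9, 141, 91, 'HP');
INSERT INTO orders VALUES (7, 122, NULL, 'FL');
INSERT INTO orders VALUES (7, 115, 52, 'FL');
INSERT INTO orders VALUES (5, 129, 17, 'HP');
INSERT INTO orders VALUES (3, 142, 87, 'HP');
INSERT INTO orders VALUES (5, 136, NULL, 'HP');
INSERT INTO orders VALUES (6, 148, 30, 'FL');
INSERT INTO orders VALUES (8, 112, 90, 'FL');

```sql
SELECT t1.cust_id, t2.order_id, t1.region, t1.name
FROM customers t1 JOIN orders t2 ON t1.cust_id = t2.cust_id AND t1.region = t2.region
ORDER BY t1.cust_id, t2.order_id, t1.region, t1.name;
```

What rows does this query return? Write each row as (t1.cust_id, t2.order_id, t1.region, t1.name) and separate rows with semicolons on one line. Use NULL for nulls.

(7, 115, FL, Bob); (7, 115, FL, Mona); (7, 115, FL, Zane); (7, 122, FL, Bob); (7, 122, FL, Mona); (7, 122, FL, Zane); (9, 115, FL, Vik); (9, 141, HP, Ken)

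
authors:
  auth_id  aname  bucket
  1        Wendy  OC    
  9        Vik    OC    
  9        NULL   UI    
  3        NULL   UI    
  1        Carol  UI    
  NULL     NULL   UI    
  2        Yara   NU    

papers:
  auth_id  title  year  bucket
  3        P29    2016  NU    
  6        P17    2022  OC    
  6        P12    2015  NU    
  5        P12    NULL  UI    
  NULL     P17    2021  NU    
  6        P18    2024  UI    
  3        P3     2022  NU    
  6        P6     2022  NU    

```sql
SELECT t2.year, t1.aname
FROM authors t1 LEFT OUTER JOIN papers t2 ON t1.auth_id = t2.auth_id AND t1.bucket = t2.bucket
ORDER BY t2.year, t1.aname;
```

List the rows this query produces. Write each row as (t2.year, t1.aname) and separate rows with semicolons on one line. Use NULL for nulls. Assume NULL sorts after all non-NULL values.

(NULL, Carol); (NULL, Vik); (NULL, Wendy); (NULL, Yara); (NULL, NULL); (NULL, NULL); (NULL, NULL)

LEFT JOIN keeps every row from `authors`; unmatched rows get NULL for `papers`'s columns.
Matching on t1.auth_id = t2.auth_id AND t1.bucket = t2.bucket. A NULL in a compared column never satisfies the condition.
- auth_id=1, bucket=OC: no t2 row matches, row kept with t2 columns NULL.
- auth_id=9, bucket=OC: no t2 row matches, row kept with t2 columns NULL.
- auth_id=9, bucket=UI: no t2 row matches, row kept with t2 columns NULL.
- auth_id=3, bucket=UI: no t2 row matches, row kept with t2 columns NULL.
- auth_id=1, bucket=UI: no t2 row matches, row kept with t2 columns NULL.
- auth_id=NULL, bucket=UI: no t2 row matches, row kept with t2 columns NULL.
- auth_id=2, bucket=NU: no t2 row matches, row kept with t2 columns NULL.
After projecting and ordering:
t2.year | t1.aname
NULL | Carol
NULL | Vik
NULL | Wendy
NULL | Yara
NULL | NULL
NULL | NULL
NULL | NULL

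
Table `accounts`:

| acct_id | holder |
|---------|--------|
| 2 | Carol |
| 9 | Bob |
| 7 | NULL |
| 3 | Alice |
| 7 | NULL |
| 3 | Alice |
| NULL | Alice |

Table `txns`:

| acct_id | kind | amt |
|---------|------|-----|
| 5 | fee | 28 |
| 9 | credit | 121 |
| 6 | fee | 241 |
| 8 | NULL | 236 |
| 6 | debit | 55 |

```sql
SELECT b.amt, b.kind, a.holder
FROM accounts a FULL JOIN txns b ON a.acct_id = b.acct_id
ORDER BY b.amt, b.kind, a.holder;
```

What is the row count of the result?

11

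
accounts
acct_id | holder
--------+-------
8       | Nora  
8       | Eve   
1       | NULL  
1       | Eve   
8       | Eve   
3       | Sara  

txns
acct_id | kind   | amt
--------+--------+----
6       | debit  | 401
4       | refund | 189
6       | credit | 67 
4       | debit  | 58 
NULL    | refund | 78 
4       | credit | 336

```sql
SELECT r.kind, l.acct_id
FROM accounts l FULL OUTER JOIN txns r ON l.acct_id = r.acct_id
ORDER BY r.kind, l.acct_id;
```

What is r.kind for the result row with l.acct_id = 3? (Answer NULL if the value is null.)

FULL OUTER JOIN keeps every row from both sides; unmatched rows get NULL for the other side's columns.
Matching on l.acct_id = r.acct_id. A NULL in a compared column never satisfies the condition.
Matched pairs: 0; unmatched l rows kept: 6; unmatched r rows kept: 6.

NULL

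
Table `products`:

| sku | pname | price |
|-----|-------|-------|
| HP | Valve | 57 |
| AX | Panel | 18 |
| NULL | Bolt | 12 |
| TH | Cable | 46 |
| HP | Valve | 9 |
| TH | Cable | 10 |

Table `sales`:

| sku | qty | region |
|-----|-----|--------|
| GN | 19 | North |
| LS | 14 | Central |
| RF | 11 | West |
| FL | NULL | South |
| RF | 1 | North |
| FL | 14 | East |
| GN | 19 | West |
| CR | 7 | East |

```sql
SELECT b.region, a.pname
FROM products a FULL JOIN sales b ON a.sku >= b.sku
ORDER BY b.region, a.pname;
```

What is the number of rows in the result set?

FULL OUTER JOIN keeps every row from both sides; unmatched rows get NULL for the other side's columns.
Matching on a.sku >= b.sku. A NULL in a compared column never satisfies the condition.
- a[0] sku=HP → 5 match(es) in b → 5 row(s).
- a[1] sku=AX → no match; kept with NULLs on the b side.
- a[2] sku=NULL → no match; kept with NULLs on the b side.
- a[3] sku=TH → 8 match(es) in b → 8 row(s).
- a[4] sku=HP → 5 match(es) in b → 5 row(s).
- a[5] sku=TH → 8 match(es) in b → 8 row(s).
Total: 26 matched + 2 padded = 28 rows.

28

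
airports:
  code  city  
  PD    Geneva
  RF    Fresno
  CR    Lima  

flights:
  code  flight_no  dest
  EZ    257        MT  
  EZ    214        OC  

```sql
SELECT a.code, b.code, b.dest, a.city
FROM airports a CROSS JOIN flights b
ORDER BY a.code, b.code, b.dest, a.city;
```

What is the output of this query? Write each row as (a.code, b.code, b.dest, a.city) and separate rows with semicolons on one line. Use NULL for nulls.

(CR, EZ, MT, Lima); (CR, EZ, OC, Lima); (PD, EZ, MT, Geneva); (PD, EZ, OC, Geneva); (RF, EZ, MT, Fresno); (RF, EZ, OC, Fresno)

CROSS JOIN pairs every row of `airports` with every row of `flights`: 3 × 2 = 6 rows.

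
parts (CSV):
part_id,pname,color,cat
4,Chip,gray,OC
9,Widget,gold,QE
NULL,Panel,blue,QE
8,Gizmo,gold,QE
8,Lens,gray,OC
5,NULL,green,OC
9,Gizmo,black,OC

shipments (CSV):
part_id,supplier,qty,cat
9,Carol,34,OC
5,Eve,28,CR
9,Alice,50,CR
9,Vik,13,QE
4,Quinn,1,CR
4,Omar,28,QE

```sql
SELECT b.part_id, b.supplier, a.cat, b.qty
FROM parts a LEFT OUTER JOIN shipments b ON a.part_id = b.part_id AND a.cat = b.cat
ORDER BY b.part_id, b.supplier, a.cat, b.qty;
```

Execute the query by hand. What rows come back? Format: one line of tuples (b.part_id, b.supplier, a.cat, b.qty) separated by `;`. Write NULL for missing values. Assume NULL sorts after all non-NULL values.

LEFT JOIN keeps every row from `parts`; unmatched rows get NULL for `shipments`'s columns.
Matching on a.part_id = b.part_id AND a.cat = b.cat. A NULL in a compared column never satisfies the condition.
Matched pairs: 2; unmatched a rows kept: 5.

(9, Carol, OC, 34); (9, Vik, QE, 13); (NULL, NULL, OC, NULL); (NULL, NULL, OC, NULL); (NULL, NULL, OC, NULL); (NULL, NULL, QE, NULL); (NULL, NULL, QE, NULL)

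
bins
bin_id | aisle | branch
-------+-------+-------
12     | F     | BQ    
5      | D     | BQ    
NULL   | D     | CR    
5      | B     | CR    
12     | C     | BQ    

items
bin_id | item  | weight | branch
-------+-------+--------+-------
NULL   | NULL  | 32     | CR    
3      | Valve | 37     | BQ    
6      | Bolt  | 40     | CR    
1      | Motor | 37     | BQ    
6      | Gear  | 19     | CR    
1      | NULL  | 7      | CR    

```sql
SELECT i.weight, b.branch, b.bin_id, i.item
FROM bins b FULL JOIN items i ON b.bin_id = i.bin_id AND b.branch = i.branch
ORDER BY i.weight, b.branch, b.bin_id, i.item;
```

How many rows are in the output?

FULL OUTER JOIN keeps every row from both sides; unmatched rows get NULL for the other side's columns.
Matching on b.bin_id = i.bin_id AND b.branch = i.branch. A NULL in a compared column never satisfies the condition.
Matched pairs: 0; unmatched b rows kept: 5; unmatched i rows kept: 6.
Total: 0 matched + 11 padded = 11 rows.

11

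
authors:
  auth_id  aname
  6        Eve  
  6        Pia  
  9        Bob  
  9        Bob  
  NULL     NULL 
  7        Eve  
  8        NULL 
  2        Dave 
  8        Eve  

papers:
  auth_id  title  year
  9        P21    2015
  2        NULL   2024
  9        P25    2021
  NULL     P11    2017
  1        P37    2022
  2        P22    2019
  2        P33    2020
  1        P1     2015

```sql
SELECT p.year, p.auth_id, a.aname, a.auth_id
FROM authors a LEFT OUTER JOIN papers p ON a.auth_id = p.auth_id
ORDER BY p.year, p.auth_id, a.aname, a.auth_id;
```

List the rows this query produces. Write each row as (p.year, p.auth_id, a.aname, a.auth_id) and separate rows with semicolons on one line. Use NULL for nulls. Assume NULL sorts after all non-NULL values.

LEFT JOIN keeps every row from `authors`; unmatched rows get NULL for `papers`'s columns.
Matching on a.auth_id = p.auth_id. A NULL in a compared column never satisfies the condition.
Matched pairs: 7; unmatched a rows kept: 6.

(2015, 9, Bob, 9); (2015, 9, Bob, 9); (2019, 2, Dave, 2); (2020, 2, Dave, 2); (2021, 9, Bob, 9); (2021, 9, Bob, 9); (2024, 2, Dave, 2); (NULL, NULL, Eve, 6); (NULL, NULL, Eve, 7); (NULL, NULL, Eve, 8); (NULL, NULL, Pia, 6); (NULL, NULL, NULL, 8); (NULL, NULL, NULL, NULL)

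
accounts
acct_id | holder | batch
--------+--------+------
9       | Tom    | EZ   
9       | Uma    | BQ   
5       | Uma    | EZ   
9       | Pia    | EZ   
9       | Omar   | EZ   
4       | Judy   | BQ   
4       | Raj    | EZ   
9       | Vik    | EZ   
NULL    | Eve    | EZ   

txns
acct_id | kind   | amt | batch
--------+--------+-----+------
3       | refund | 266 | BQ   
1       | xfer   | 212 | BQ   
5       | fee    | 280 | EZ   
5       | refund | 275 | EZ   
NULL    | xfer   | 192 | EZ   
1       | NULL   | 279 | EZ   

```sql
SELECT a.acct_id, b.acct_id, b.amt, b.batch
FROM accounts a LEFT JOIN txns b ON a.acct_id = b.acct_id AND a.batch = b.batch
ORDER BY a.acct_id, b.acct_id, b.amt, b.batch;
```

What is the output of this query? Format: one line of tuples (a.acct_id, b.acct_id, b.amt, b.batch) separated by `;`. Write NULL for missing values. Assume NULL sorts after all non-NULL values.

(4, NULL, NULL, NULL); (4, NULL, NULL, NULL); (5, 5, 275, EZ); (5, 5, 280, EZ); (9, NULL, NULL, NULL); (9, NULL, NULL, NULL); (9, NULL, NULL, NULL); (9, NULL, NULL, NULL); (9, NULL, NULL, NULL); (NULL, NULL, NULL, NULL)

LEFT JOIN keeps every row from `accounts`; unmatched rows get NULL for `txns`'s columns.
Matching on a.acct_id = b.acct_id AND a.batch = b.batch. A NULL in a compared column never satisfies the condition.
- a (acct_id=9, batch=EZ) has no partner → padded with NULL.
- a (acct_id=9, batch=BQ) has no partner → padded with NULL.
- a (acct_id=5, batch=EZ) pairs with 2 row(s) of b.
- a (acct_id=9, batch=EZ) has no partner → padded with NULL.
- a (acct_id=9, batch=EZ) has no partner → padded with NULL.
- a (acct_id=4, batch=BQ) has no partner → padded with NULL.
- a (acct_id=4, batch=EZ) has no partner → padded with NULL.
- a (acct_id=9, batch=EZ) has no partner → padded with NULL.
- a (acct_id=NULL, batch=EZ) has no partner → padded with NULL.
After projecting and ordering:
a.acct_id | b.acct_id | b.amt | b.batch
4 | NULL | NULL | NULL
4 | NULL | NULL | NULL
5 | 5 | 275 | EZ
5 | 5 | 280 | EZ
9 | NULL | NULL | NULL
9 | NULL | NULL | NULL
9 | NULL | NULL | NULL
9 | NULL | NULL | NULL
9 | NULL | NULL | NULL
NULL | NULL | NULL | NULL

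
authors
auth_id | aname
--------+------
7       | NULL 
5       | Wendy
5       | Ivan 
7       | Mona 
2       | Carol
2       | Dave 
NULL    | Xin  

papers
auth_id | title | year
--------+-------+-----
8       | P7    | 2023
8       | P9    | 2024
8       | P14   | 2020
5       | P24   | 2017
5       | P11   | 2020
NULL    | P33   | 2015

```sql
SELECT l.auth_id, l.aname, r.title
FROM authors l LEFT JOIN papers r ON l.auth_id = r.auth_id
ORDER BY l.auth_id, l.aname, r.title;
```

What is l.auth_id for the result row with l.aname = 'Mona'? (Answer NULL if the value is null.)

LEFT JOIN keeps every row from `authors`; unmatched rows get NULL for `papers`'s columns.
Matching on l.auth_id = r.auth_id. A NULL in a compared column never satisfies the condition.
- auth_id=7: no r row matches, row kept with r columns NULL.
- auth_id=5: 2 matching r row(s), so 2 row(s) emitted.
- auth_id=5: 2 matching r row(s), so 2 row(s) emitted.
- auth_id=7: no r row matches, row kept with r columns NULL.
- auth_id=2: no r row matches, row kept with r columns NULL.
- auth_id=2: no r row matches, row kept with r columns NULL.
- auth_id=NULL: no r row matches, row kept with r columns NULL.

7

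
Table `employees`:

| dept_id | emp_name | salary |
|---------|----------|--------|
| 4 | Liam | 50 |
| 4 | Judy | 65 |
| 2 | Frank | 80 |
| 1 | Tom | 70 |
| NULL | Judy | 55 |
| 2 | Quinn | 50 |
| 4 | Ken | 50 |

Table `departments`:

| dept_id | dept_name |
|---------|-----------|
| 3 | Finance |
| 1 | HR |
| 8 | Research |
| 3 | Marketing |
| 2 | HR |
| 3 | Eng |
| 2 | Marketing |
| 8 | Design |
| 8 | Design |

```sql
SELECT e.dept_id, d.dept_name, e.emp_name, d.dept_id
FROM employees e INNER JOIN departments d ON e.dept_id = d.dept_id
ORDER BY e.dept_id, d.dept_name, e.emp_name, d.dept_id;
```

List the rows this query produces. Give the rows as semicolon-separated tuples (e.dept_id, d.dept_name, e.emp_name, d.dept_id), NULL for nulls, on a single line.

INNER JOIN keeps only pairs where the ON condition holds.
Matching on e.dept_id = d.dept_id. A NULL in a compared column never satisfies the condition.
- dept_id=4: no matching d row, dropped.
- dept_id=4: no matching d row, dropped.
- dept_id=2: 2 matching d row(s), so 2 row(s) emitted.
- dept_id=1: 1 matching d row(s), so 1 row(s) emitted.
- dept_id=NULL: no matching d row, dropped.
- dept_id=2: 2 matching d row(s), so 2 row(s) emitted.
- dept_id=4: no matching d row, dropped.
After projecting and ordering:
e.dept_id | d.dept_name | e.emp_name | d.dept_id
1 | HR | Tom | 1
2 | HR | Frank | 2
2 | HR | Quinn | 2
2 | Marketing | Frank | 2
2 | Marketing | Quinn | 2

(1, HR, Tom, 1); (2, HR, Frank, 2); (2, HR, Quinn, 2); (2, Marketing, Frank, 2); (2, Marketing, Quinn, 2)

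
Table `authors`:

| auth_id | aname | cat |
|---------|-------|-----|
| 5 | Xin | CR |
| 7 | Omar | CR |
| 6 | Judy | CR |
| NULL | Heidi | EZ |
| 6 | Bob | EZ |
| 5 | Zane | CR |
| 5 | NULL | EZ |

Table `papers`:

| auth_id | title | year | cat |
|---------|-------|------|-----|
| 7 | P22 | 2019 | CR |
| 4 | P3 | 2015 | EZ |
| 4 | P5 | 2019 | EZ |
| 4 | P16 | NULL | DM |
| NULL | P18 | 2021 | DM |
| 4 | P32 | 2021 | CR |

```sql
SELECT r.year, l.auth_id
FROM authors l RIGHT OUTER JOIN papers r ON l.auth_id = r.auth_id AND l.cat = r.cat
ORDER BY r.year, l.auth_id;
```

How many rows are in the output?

RIGHT JOIN keeps every row from `papers`; unmatched rows get NULL for `authors`'s columns.
Matching on l.auth_id = r.auth_id AND l.cat = r.cat. A NULL in a compared column never satisfies the condition.
Matched pairs: 1; unmatched r rows kept: 5.
Total: 1 matched + 5 padded = 6 rows.

6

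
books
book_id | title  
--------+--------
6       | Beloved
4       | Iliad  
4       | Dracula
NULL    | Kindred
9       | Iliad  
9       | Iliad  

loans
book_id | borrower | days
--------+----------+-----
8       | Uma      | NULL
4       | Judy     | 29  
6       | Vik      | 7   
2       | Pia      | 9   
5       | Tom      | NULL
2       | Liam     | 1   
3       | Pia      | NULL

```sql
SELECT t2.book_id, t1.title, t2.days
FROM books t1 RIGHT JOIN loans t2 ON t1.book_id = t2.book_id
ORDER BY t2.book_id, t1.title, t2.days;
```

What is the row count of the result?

RIGHT JOIN keeps every row from `loans`; unmatched rows get NULL for `books`'s columns.
Matching on t1.book_id = t2.book_id. A NULL in a compared column never satisfies the condition.
Matched pairs: 3; unmatched t2 rows kept: 5.
Total: 3 matched + 5 padded = 8 rows.

8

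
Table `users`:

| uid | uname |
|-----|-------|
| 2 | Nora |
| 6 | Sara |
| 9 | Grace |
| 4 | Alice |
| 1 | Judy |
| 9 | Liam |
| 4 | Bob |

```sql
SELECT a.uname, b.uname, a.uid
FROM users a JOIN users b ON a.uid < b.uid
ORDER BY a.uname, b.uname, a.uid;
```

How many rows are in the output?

19

INNER JOIN keeps only pairs where the ON condition holds.
Matching on a.uid < b.uid.
Matched pairs: 19.
Total: 19 rows.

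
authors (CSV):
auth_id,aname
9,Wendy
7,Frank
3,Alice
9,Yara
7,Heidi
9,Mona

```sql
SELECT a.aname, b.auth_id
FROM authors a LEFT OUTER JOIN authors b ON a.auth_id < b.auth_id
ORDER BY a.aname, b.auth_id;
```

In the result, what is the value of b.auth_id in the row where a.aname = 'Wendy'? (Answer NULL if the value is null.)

LEFT JOIN keeps every row from `authors a`; unmatched rows get NULL for `authors b`'s columns.
Matching on a.auth_id < b.auth_id.
Matched pairs: 11; unmatched a rows kept: 3.

NULL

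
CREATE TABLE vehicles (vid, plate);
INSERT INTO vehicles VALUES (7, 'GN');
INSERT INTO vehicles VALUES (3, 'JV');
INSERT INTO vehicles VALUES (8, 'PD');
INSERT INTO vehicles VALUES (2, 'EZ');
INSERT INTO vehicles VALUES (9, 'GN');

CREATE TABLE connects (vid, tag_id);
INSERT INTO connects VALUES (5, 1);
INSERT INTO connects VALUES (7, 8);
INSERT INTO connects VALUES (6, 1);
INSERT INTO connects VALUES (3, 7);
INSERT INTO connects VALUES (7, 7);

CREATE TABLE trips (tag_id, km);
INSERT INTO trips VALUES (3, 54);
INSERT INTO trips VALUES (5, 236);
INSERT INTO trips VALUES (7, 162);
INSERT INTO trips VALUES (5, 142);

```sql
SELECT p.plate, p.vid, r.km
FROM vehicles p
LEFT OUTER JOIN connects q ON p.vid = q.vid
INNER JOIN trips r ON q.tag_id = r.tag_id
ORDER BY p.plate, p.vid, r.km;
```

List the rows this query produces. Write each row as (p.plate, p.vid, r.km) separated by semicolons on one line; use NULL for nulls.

(GN, 7, 162); (JV, 3, 162)

Evaluate left to right. First `vehicles p LEFT JOIN connects q` on vid: 6 row(s).
Then INNER JOIN `trips r` on tag_id: keep only rows whose q.tag_id appears in r.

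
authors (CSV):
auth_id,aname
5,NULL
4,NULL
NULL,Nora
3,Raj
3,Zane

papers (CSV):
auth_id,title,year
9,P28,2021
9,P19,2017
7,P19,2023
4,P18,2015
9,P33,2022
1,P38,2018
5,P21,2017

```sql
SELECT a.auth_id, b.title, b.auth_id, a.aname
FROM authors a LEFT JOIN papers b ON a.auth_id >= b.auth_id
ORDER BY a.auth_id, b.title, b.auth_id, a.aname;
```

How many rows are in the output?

8

LEFT JOIN keeps every row from `authors`; unmatched rows get NULL for `papers`'s columns.
Matching on a.auth_id >= b.auth_id. A NULL in a compared column never satisfies the condition.
- a row (auth_id=5): matches 3 b row(s) → 3 output row(s).
- a row (auth_id=4): matches 2 b row(s) → 2 output row(s).
- a row (auth_id=NULL): no match → kept, b columns NULL.
- a row (auth_id=3): matches 1 b row(s) → 1 output row(s).
- a row (auth_id=3): matches 1 b row(s) → 1 output row(s).
Total: 7 matched + 1 padded = 8 rows.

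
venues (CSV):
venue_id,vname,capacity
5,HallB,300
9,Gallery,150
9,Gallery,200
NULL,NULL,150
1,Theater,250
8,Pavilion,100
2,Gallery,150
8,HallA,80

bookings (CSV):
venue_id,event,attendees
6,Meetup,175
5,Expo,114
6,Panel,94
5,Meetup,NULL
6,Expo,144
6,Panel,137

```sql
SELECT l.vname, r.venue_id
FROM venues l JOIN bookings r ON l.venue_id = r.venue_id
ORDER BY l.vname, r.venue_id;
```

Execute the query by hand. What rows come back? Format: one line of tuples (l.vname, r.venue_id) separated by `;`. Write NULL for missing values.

(HallB, 5); (HallB, 5)

INNER JOIN keeps only pairs where the ON condition holds.
Matching on l.venue_id = r.venue_id. A NULL in a compared column never satisfies the condition.
Matched pairs: 2.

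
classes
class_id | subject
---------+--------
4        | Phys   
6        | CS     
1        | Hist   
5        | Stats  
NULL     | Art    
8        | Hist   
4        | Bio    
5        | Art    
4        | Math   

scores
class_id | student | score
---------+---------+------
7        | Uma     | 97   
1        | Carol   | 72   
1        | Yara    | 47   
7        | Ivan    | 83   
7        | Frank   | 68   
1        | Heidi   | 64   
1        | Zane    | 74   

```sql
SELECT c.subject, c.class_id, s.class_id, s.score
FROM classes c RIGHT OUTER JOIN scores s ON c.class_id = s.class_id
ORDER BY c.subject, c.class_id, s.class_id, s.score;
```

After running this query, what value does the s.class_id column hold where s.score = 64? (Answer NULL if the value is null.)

1

RIGHT JOIN keeps every row from `scores`; unmatched rows get NULL for `classes`'s columns.
Matching on c.class_id = s.class_id. A NULL in a compared column never satisfies the condition.
- c row (class_id=4): no match.
- c row (class_id=6): no match.
- c row (class_id=1): matches 4 s row(s) → 4 output row(s).
- c row (class_id=5): no match.
- c row (class_id=NULL): no match.
- c row (class_id=8): no match.
- c row (class_id=4): no match.
- c row (class_id=5): no match.
- c row (class_id=4): no match.
- 3 row(s) from s found no c partner → padded with NULL.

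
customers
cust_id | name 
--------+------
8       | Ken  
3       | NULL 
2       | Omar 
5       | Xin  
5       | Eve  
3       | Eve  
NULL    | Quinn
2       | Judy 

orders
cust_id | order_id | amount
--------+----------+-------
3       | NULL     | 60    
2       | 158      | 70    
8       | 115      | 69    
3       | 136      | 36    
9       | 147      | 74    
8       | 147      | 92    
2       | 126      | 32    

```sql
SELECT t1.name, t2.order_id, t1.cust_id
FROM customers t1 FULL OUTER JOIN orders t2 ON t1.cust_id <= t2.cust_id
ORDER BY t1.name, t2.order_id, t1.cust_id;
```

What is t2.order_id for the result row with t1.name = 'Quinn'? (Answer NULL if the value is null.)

NULL

FULL OUTER JOIN keeps every row from both sides; unmatched rows get NULL for the other side's columns.
Matching on t1.cust_id <= t2.cust_id. A NULL in a compared column never satisfies the condition.
Matched pairs: 33; unmatched t1 rows kept: 1; unmatched t2 rows kept: 0.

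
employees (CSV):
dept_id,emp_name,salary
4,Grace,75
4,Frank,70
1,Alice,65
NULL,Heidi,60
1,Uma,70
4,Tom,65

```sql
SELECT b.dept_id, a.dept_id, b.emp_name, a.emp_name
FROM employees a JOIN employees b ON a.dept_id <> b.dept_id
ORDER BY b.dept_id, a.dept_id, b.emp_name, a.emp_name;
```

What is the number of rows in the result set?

12

INNER JOIN keeps only pairs where the ON condition holds.
Matching on a.dept_id <> b.dept_id. A NULL in a compared column never satisfies the condition.
Matched pairs: 12.
Total: 12 rows.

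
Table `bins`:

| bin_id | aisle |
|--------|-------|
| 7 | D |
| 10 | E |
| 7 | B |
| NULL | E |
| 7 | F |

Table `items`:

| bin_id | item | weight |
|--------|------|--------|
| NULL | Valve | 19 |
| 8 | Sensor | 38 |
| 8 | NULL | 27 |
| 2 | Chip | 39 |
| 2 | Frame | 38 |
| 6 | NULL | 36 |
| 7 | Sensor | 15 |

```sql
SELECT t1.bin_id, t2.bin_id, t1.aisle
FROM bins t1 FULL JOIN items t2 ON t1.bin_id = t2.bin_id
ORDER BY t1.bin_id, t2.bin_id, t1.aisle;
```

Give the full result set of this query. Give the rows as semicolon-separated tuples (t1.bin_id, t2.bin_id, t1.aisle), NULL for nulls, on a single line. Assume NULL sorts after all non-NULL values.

(7, 7, B); (7, 7, D); (7, 7, F); (10, NULL, E); (NULL, 2, NULL); (NULL, 2, NULL); (NULL, 6, NULL); (NULL, 8, NULL); (NULL, 8, NULL); (NULL, NULL, E); (NULL, NULL, NULL)

FULL OUTER JOIN keeps every row from both sides; unmatched rows get NULL for the other side's columns.
Matching on t1.bin_id = t2.bin_id. A NULL in a compared column never satisfies the condition.
Matched pairs: 3; unmatched t1 rows kept: 2; unmatched t2 rows kept: 6.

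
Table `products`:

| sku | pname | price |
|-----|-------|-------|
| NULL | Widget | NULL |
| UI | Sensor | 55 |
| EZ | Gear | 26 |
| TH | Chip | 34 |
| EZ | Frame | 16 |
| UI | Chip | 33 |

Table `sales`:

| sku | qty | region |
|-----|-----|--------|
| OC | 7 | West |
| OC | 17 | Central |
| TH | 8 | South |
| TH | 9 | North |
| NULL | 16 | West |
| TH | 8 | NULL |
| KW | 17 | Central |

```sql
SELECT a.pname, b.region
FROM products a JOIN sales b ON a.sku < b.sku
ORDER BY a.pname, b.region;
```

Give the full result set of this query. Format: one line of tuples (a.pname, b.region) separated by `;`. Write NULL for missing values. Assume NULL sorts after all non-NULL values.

INNER JOIN keeps only pairs where the ON condition holds.
Matching on a.sku < b.sku. A NULL in a compared column never satisfies the condition.
- a (sku=NULL) has no partner → excluded.
- a (sku=UI) has no partner → excluded.
- a (sku=EZ) pairs with 6 row(s) of b.
- a (sku=TH) has no partner → excluded.
- a (sku=EZ) pairs with 6 row(s) of b.
- a (sku=UI) has no partner → excluded.

(Frame, Central); (Frame, Central); (Frame, North); (Frame, South); (Frame, West); (Frame, NULL); (Gear, Central); (Gear, Central); (Gear, North); (Gear, South); (Gear, West); (Gear, NULL)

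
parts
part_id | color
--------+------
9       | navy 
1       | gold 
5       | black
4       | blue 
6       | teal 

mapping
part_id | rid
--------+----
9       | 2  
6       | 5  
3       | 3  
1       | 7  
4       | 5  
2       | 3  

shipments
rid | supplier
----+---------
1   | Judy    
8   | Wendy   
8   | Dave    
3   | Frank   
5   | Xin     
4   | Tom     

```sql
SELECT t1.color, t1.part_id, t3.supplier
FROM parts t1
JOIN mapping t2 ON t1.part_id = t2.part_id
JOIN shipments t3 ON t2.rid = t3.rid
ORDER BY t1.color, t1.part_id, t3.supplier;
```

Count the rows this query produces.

Joins associate left-to-right: parts INNER JOIN mapping on part_id gives 4 intermediate row(s).
Then INNER JOIN `shipments t3` on rid: keep only rows whose t2.rid appears in t3.
Result: 2 row(s).

2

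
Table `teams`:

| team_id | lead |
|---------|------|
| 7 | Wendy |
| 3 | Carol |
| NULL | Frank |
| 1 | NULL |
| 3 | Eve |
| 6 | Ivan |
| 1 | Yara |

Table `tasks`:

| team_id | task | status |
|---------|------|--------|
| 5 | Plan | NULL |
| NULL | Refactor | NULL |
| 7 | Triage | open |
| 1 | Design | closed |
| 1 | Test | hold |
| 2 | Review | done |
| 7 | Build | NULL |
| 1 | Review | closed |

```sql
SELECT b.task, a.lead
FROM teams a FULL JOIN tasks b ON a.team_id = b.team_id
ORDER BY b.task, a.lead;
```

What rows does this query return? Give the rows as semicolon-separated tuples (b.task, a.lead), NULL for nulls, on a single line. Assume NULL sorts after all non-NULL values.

FULL OUTER JOIN keeps every row from both sides; unmatched rows get NULL for the other side's columns.
Matching on a.team_id = b.team_id. A NULL in a compared column never satisfies the condition.
- a[0] team_id=7 → 2 match(es) in b → 2 row(s).
- a[1] team_id=3 → no match; kept with NULLs on the b side.
- a[2] team_id=NULL → no match; kept with NULLs on the b side.
- a[3] team_id=1 → 3 match(es) in b → 3 row(s).
- a[4] team_id=3 → no match; kept with NULLs on the b side.
- a[5] team_id=6 → no match; kept with NULLs on the b side.
- a[6] team_id=1 → 3 match(es) in b → 3 row(s).
- 3 b row(s) had no a match → kept, a columns NULL.

(Build, Wendy); (Design, Yara); (Design, NULL); (Plan, NULL); (Refactor, NULL); (Review, Yara); (Review, NULL); (Review, NULL); (Test, Yara); (Test, NULL); (Triage, Wendy); (NULL, Carol); (NULL, Eve); (NULL, Frank); (NULL, Ivan)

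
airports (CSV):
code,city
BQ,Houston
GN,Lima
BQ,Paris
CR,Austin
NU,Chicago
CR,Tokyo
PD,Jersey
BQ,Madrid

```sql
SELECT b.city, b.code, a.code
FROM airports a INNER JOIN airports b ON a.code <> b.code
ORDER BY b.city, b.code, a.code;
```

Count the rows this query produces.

48

INNER JOIN keeps only pairs where the ON condition holds.
Matching on a.code <> b.code.
- a (code=BQ) pairs with 5 row(s) of b.
- a (code=GN) pairs with 7 row(s) of b.
- a (code=BQ) pairs with 5 row(s) of b.
- a (code=CR) pairs with 6 row(s) of b.
- a (code=NU) pairs with 7 row(s) of b.
- a (code=CR) pairs with 6 row(s) of b.
- a (code=PD) pairs with 7 row(s) of b.
- a (code=BQ) pairs with 5 row(s) of b.
Total: 48 rows.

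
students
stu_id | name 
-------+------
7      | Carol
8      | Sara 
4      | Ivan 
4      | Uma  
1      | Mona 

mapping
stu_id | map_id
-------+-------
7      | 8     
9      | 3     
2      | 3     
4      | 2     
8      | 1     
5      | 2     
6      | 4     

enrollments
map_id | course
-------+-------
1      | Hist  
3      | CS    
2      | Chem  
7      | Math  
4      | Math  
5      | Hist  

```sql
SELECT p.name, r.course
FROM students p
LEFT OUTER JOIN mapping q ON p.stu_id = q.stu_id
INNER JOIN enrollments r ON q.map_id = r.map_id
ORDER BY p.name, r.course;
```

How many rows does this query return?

3

Joins associate left-to-right: students LEFT JOIN mapping on stu_id gives 5 intermediate row(s).
Then INNER JOIN `enrollments r` on map_id: keep only rows whose q.map_id appears in r.
Result: 3 row(s).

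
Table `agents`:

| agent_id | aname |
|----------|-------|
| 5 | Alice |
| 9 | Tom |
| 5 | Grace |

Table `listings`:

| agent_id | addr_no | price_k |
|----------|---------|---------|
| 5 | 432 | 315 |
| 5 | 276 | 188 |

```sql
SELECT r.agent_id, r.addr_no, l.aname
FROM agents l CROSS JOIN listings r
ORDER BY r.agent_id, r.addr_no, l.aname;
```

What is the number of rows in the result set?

CROSS JOIN pairs every row of `agents` with every row of `listings`: 3 × 2 = 6 rows.

6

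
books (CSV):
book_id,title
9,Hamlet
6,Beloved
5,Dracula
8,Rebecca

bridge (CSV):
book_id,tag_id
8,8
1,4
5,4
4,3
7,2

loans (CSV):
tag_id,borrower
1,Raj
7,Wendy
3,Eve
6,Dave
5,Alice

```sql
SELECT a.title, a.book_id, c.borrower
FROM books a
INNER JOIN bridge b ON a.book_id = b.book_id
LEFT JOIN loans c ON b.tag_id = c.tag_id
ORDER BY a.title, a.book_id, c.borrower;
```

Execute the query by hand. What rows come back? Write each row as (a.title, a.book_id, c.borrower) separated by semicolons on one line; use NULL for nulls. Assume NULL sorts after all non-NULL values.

(Dracula, 5, NULL); (Rebecca, 8, NULL)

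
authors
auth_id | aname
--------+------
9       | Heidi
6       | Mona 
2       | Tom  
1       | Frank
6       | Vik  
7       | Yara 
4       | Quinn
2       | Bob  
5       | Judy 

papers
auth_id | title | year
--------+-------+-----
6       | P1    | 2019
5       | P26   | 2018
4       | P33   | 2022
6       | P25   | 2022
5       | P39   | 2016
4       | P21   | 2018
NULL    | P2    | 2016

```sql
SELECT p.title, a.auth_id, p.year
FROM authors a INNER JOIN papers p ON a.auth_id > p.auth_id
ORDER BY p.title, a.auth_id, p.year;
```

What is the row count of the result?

INNER JOIN keeps only pairs where the ON condition holds.
Matching on a.auth_id > p.auth_id. A NULL in a compared column never satisfies the condition.
- a (auth_id=9) pairs with 6 row(s) of p.
- a (auth_id=6) pairs with 4 row(s) of p.
- a (auth_id=2) has no partner → excluded.
- a (auth_id=1) has no partner → excluded.
- a (auth_id=6) pairs with 4 row(s) of p.
- a (auth_id=7) pairs with 6 row(s) of p.
- a (auth_id=4) has no partner → excluded.
- a (auth_id=2) has no partner → excluded.
- a (auth_id=5) pairs with 2 row(s) of p.
Total: 22 rows.

22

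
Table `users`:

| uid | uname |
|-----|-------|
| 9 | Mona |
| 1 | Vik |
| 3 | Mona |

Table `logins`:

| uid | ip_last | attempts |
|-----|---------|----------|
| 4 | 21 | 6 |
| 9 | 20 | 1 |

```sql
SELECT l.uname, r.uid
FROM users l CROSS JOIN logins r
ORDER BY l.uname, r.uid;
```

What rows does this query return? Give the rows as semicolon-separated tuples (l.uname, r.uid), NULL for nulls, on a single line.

(Mona, 4); (Mona, 4); (Mona, 9); (Mona, 9); (Vik, 4); (Vik, 9)

CROSS JOIN pairs every row of `users` with every row of `logins`: 3 × 2 = 6 rows.
After projecting and ordering:
l.uname | r.uid
Mona | 4
Mona | 4
Mona | 9
Mona | 9
Vik | 4
Vik | 9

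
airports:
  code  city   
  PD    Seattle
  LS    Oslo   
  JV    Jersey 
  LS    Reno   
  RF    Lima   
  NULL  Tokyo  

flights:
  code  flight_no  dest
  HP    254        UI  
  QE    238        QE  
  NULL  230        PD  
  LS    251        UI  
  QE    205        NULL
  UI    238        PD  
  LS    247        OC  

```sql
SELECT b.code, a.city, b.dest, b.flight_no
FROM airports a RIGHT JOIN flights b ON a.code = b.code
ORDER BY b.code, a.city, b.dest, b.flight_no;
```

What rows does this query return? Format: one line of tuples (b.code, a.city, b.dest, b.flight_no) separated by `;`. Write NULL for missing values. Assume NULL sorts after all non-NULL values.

(HP, NULL, UI, 254); (LS, Oslo, OC, 247); (LS, Oslo, UI, 251); (LS, Reno, OC, 247); (LS, Reno, UI, 251); (QE, NULL, QE, 238); (QE, NULL, NULL, 205); (UI, NULL, PD, 238); (NULL, NULL, PD, 230)

RIGHT JOIN keeps every row from `flights`; unmatched rows get NULL for `airports`'s columns.
Matching on a.code = b.code. A NULL in a compared column never satisfies the condition.
- a (code=PD) has no partner in b.
- a (code=LS) pairs with 2 row(s) of b.
- a (code=JV) has no partner in b.
- a (code=LS) pairs with 2 row(s) of b.
- a (code=RF) has no partner in b.
- a (code=NULL) has no partner in b.
- plus 5 unmatched b row(s), each kept with NULL a columns.
After projecting and ordering:
b.code | a.city | b.dest | b.flight_no
HP | NULL | UI | 254
LS | Oslo | OC | 247
LS | Oslo | UI | 251
LS | Reno | OC | 247
LS | Reno | UI | 251
QE | NULL | QE | 238
QE | NULL | NULL | 205
UI | NULL | PD | 238
NULL | NULL | PD | 230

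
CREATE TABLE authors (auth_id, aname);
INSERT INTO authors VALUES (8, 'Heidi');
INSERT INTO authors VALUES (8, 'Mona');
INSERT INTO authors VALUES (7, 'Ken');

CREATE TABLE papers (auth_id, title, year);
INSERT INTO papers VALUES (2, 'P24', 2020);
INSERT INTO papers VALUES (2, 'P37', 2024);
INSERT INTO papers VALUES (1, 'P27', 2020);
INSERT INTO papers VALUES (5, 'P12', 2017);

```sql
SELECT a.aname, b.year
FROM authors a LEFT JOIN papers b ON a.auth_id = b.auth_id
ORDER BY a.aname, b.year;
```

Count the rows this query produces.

3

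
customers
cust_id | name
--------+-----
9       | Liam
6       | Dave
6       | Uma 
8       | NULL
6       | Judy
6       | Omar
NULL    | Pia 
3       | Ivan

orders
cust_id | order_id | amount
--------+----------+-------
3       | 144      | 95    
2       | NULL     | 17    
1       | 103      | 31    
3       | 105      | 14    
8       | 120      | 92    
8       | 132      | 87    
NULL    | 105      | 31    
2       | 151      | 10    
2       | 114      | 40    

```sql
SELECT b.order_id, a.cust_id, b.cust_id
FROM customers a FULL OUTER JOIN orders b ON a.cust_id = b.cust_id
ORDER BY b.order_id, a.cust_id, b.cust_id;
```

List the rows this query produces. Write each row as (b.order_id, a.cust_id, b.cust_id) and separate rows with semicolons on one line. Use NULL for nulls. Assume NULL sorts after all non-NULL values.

FULL OUTER JOIN keeps every row from both sides; unmatched rows get NULL for the other side's columns.
Matching on a.cust_id = b.cust_id. A NULL in a compared column never satisfies the condition.
Matched pairs: 4; unmatched a rows kept: 6; unmatched b rows kept: 5.

(103, NULL, 1); (105, 3, 3); (105, NULL, NULL); (114, NULL, 2); (120, 8, 8); (132, 8, 8); (144, 3, 3); (151, NULL, 2); (NULL, 6, NULL); (NULL, 6, NULL); (NULL, 6, NULL); (NULL, 6, NULL); (NULL, 9, NULL); (NULL, NULL, 2); (NULL, NULL, NULL)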